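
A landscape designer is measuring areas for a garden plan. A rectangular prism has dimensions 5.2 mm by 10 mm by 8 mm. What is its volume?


Shape: rectangular prism
l = 5.2 mm, w = 10 mm, h = 8 mm
Formula: V = l * w * h
V = 5.2 * 10 * 8
V = 52 * 8
V = 416
416 mm^3


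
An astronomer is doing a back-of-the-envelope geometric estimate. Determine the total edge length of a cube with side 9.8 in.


Shape: cube
Side s = 9.8 in
A cube has 12 edges, all equal.
Formula: total edge length = 12 * s
Total = 12 * 9.8
Total = 117.6
117.6 in


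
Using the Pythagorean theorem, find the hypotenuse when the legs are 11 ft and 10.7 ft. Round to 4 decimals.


Shape: right triangle
Legs a = 11 ft, b = 10.7 ft
Formula: c = sqrt(a^2 + b^2)
a^2 = 121, b^2 = 114.49
a^2 + b^2 = 235.49
c = sqrt(235.49)
c = 15.3457
15.3457 ft


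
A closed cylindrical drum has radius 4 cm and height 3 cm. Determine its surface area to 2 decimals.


Shape: closed cylinder
Radius r = 4 cm, Height h = 3 cm
Formula: SA = 2*pi*r^2 + 2*pi*r*h = 2*pi*r*(r + h)
r + h = 7
2 * r * (r + h) = 2 * 4 * 7 = 56
SA = 56 * pi
SA = 175.93
175.93 cm^2


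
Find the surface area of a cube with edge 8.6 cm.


Shape: cube
Side s = 8.6 cm
A cube has 6 square faces.
Formula: SA = 6 * s^2
s^2 = 73.96
SA = 6 * 73.96
SA = 443.76
443.76 cm^2


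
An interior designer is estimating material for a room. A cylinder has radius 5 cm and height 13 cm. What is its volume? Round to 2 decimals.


Shape: cylinder
Radius r = 5 cm, Height h = 13 cm
Formula: V = pi * r^2 * h
r^2 = 25
V = pi * 25 * 13
V = 325 * pi
V = 1021.02
1021.02 cm^3


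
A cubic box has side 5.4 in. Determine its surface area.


Shape: cube
Side s = 5.4 in
A cube has 6 square faces.
Formula: SA = 6 * s^2
s^2 = 29.16
SA = 6 * 29.16
SA = 174.96
174.96 in^2


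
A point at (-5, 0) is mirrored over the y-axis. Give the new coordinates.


Transformation: reflection
Original point: (-5, 0)
Rule for reflection over the y-axis: (x, y) -> (-x, y)
Apply: (-5, 0) -> (5, 0)
(5, 0)


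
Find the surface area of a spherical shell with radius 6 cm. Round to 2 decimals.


Shape: sphere
Radius r = 6 cm
Formula: SA = 4 * pi * r^2
r^2 = 36
SA = 4 * pi * 36
SA = 144 * pi
SA = 452.39
452.39 cm^2


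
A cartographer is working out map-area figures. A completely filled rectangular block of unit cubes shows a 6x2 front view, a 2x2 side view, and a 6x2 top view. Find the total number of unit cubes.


Orthographic views of a solid rectangular block:
Front view 6 x 2 -> length = 6, height = 2
Side view 2 x 2 -> width = 2, height = 2 (consistent)
Top view 6 x 2 -> confirms length = 6, width = 2
The block is 6 x 2 x 2.
Total unit cubes = 6 * 2 * 2 = 24
24 unit cubes


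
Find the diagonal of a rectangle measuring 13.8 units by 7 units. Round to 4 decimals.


Shape: rectangle (diagonal via Pythagoras)
Sides: 13.8 units and 7 units
Formula: d = sqrt(l^2 + w^2)
l^2 = 190.44, w^2 = 49
l^2 + w^2 = 239.44
d = sqrt(239.44)
d = 15.4738
15.4738 units


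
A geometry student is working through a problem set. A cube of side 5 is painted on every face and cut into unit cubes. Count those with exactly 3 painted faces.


Large cube: 5 x 5 x 5, cut into unit cubes.
Cubes with 3 painted faces are at the corners. A cube always has 8 corners.
Count = 8
8 unit cubes


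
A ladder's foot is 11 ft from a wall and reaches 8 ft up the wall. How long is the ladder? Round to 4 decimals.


Shape: right triangle
Legs a = 11 ft, b = 8 ft
Formula: c = sqrt(a^2 + b^2)
a^2 = 121, b^2 = 64
a^2 + b^2 = 185
c = sqrt(185)
c = 13.6015
13.6015 ft


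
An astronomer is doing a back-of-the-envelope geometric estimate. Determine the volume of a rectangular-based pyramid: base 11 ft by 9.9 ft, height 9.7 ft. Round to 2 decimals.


Shape: rectangular pyramid
Base: 11 ft x 9.9 ft, Height h = 9.7 ft
Formula: V = (1/3) * base_area * h
base_area = 11 * 9.9 = 108.9
base_area * h = 108.9 * 9.7 = 1056.33
V = 1056.33 / 3
V = 352.11
352.11 ft^3


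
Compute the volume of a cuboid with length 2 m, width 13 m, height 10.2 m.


Shape: rectangular prism
l = 2 m, w = 13 m, h = 10.2 m
Formula: V = l * w * h
V = 2 * 13 * 10.2
V = 26 * 10.2
V = 265.2
265.2 m^3


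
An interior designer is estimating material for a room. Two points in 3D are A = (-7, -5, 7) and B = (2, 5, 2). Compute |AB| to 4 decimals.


3D distance between two points
P1 = (-7, -5, 7), P2 = (2, 5, 2)
Formula: d = sqrt((x2-x1)^2 + (y2-y1)^2 + (z2-z1)^2)
dx = 2 - -7 = 9
dy = 5 - -5 = 10
dz = 2 - 7 = -5
dx^2 + dy^2 + dz^2 = 81 + 100 + 25 = 206
d = sqrt(206)
d = 14.3527
14.3527 units


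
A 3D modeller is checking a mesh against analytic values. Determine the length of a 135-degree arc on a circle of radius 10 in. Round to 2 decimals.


Shape: circular arc
Radius r = 10 in, Angle = 135 degrees
Formula: L = (angle/360) * 2 * pi * r
2 * pi * r = 20 * pi
L = (135/360) * 20 * pi
L = 7.5 * pi
L = 23.56
23.56 in


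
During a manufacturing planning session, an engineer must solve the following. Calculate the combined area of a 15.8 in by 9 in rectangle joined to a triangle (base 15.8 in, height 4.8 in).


Composite shape: rectangle + triangle
Rectangle area = 15.8 * 9 = 142.2
Triangle area = 0.5 * 15.8 * 4.8 = 37.92
Total = 142.2 + 37.92
Total = 180.12
180.12 in^2


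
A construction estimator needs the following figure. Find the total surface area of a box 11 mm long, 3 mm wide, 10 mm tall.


Shape: rectangular prism
l = 11 mm, w = 3 mm, h = 10 mm
Formula: SA = 2(lw + lh + wh)
lw = 33, lh = 110, wh = 30
lw + lh + wh = 173
SA = 2 * 173
SA = 346
346 mm^2


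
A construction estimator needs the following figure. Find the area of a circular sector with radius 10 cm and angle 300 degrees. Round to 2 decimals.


Shape: circular sector
Radius r = 10 cm, Angle = 300 degrees
Formula: A = (angle/360) * pi * r^2
r^2 = 100
Fraction of circle = 300/360
A = (300/360) * pi * 100
A = 83.333333 * pi
A = 261.8
261.8 cm^2


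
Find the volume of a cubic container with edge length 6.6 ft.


Shape: cube
Side s = 6.6 ft
Formula: V = s^3
V = 6.6 * 6.6 * 6.6
V = 43.56 * 6.6
V = 287.496
287.496 ft^3


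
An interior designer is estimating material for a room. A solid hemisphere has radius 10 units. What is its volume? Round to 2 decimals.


Shape: hemisphere (half of a sphere)
Radius r = 10 units
Formula: V = (1/2) * (4/3) * pi * r^3 = (2/3) * pi * r^3
r^3 = 1000
(2/3) * 1000 = 666.666667
V = 666.666667 * pi
V = 2094.4
2094.4 units^3


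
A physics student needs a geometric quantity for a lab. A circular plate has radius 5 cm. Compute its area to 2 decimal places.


Shape: circle
Radius r = 5 cm
Formula: A = pi * r^2
r^2 = 5^2 = 25
A = pi * 25
A = 78.54
78.54 cm^2


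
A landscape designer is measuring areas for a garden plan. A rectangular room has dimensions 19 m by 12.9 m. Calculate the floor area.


Shape: rectangle
Length l = 19 m, Width w = 12.9 m
Formula: A = l * w
A = 19 * 12.9
A = 245.1
245.1 m^2


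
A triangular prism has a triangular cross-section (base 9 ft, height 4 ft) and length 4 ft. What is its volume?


Shape: triangular prism
Triangle base = 9 ft, triangle height = 4 ft, prism length L = 4 ft
Formula: V = (1/2 * b * h_tri) * L
Cross-section area = 0.5 * 9 * 4 = 18
V = 18 * 4
V = 72
72 ft^3


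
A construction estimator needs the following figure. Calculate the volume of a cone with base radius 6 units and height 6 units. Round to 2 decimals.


Shape: cone
Radius r = 6 units, Height h = 6 units
Formula: V = (1/3) * pi * r^2 * h
r^2 = 36
pi * r^2 * h = pi * 36 * 6 = 216 * pi
V = 216 * pi / 3
V = 226.19
226.19 units^3


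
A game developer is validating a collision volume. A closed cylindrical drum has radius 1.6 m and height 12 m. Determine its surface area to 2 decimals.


Shape: closed cylinder
Radius r = 1.6 m, Height h = 12 m
Formula: SA = 2*pi*r^2 + 2*pi*r*h = 2*pi*r*(r + h)
r + h = 13.6
2 * r * (r + h) = 2 * 1.6 * 13.6 = 43.52
SA = 43.52 * pi
SA = 136.72
136.72 m^2


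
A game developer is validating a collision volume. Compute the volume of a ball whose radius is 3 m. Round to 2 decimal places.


Shape: sphere
Radius r = 3 m
Formula: V = (4/3) * pi * r^3
r^3 = 27
(4/3) * 27 = 36
V = 36 * pi
V = 113.1
113.1 m^3


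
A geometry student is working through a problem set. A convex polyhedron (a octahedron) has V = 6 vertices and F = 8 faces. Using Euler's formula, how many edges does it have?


Polyhedron: octahedron
Euler's formula for convex polyhedra: V - E + F = 2
Given: V = 6 vertices and F = 8 faces
Solve for E:
E = V + F - 2 = 6 + 8 - 2 = 12
12 edges


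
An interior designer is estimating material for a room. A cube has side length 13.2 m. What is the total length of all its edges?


Shape: cube
Side s = 13.2 m
A cube has 12 edges, all equal.
Formula: total edge length = 12 * s
Total = 12 * 13.2
Total = 158.4
158.4 m


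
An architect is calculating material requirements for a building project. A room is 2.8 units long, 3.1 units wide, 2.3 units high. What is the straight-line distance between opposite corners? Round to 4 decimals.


Shape: rectangular box (space diagonal)
l = 2.8 units, w = 3.1 units, h = 2.3 units
Visualize: the diagonal of the base, then a right triangle with that diagonal and the height.
Formula: d = sqrt(l^2 + w^2 + h^2)
l^2 + w^2 + h^2 = 7.84 + 9.61 + 5.29 = 22.74
d = sqrt(22.74)
d = 4.7686
4.7686 units


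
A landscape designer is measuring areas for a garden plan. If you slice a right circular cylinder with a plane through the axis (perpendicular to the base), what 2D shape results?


Solid: right circular cylinder
Cutting plane: through the axis (perpendicular to the base)
Visualize the intersection of the plane with the solid's surface.
The boundary of the cut region is a rectangle.
rectangle


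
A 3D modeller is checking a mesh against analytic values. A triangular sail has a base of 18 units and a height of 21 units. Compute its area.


Shape: triangle
Base b = 18 units, Height h = 21 units
Formula: A = (1/2) * b * h
A = 0.5 * 18 * 21
A = 0.5 * 378
A = 189
189 units^2


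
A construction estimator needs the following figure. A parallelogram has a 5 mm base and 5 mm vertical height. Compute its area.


Shape: parallelogram
Base b = 5 mm, Height h = 5 mm
Formula: A = b * h
A = 5 * 5
A = 25
25 mm^2


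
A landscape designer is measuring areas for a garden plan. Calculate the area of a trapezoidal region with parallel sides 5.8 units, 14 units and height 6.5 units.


Shape: trapezoid
Parallel sides a = 5.8 units, b = 14 units; Height h = 6.5 units
Formula: A = (a + b) * h / 2
a + b = 5.8 + 14 = 19.8
A = 19.8 * 6.5 / 2
A = 128.7 / 2
A = 64.35
64.35 units^2


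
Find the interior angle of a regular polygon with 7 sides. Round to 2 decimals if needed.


Shape: regular heptagon (7 sides)
Formula: interior angle = (n - 2) * 180 / n
(n - 2) = 5
(n - 2) * 180 = 900
angle = 900 / 7
angle = 128.57
128.57 degrees


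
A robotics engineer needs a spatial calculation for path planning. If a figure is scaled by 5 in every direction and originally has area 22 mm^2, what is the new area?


Linear scale factor k = 5
Original area = 22 mm^2
Rule: under a linear scaling by k, areas scale by k^2.
k^2 = 5^2 = 25
New area = 22 * 25
New area = 550
550 mm^2


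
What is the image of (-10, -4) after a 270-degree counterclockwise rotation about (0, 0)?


Transformation: rotation about the origin
Original point: (-10, -4)
Rule for 270 deg counterclockwise: (x, y) -> (y, -x)
Apply: (-10, -4) -> (-4, 10)
(-4, 10)


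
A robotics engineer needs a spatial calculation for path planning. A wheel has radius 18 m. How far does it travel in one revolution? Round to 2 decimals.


Shape: circle
Radius r = 18 m
Formula: C = 2 * pi * r
C = 2 * pi * 18
C = 36 * pi
C = 113.1
113.1 m


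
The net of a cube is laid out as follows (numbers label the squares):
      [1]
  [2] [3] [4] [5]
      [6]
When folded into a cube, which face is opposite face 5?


Net: cross layout. Take square 3 as the base (bottom).
Fold the four squares in the horizontal row up around 3: 2 -> left, 4 -> right, 5 wraps to the top.
Fold 1 and 6 up from 3: 1 -> back, 6 -> front.
Opposite pairs are therefore: (1, 6), (2, 4), (3, 5).
Face 5 is opposite face 3.
face 3


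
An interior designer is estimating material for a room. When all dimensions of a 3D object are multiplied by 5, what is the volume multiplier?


Linear scale factor k = 5
Rule: under a linear scaling by k, volumes scale by k^3.
k^3 = 5 * 5 * 5
k^3 = 25 * 5
k^3 = 125
Volume scales by a factor of 125.
125 (dimensionless)


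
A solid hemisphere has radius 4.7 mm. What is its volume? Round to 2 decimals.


Shape: hemisphere (half of a sphere)
Radius r = 4.7 mm
Formula: V = (1/2) * (4/3) * pi * r^3 = (2/3) * pi * r^3
r^3 = 103.823
(2/3) * 103.823 = 69.215333
V = 69.215333 * pi
V = 217.45
217.45 mm^3


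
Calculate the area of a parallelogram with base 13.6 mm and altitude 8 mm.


Shape: parallelogram
Base b = 13.6 mm, Height h = 8 mm
Formula: A = b * h
A = 13.6 * 8
A = 108.8
108.8 mm^2


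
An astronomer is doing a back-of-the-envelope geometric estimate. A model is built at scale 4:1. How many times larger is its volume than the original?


Linear scale factor k = 4
Rule: under a linear scaling by k, volumes scale by k^3.
k^3 = 4 * 4 * 4
k^3 = 16 * 4
k^3 = 64
Volume scales by a factor of 64.
64 (dimensionless)


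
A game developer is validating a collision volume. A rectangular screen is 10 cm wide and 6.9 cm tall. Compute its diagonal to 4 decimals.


Shape: rectangle (diagonal via Pythagoras)
Sides: 10 cm and 6.9 cm
Formula: d = sqrt(l^2 + w^2)
l^2 = 100, w^2 = 47.61
l^2 + w^2 = 147.61
d = sqrt(147.61)
d = 12.1495
12.1495 cm


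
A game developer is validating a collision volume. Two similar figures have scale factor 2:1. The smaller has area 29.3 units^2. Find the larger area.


Linear scale factor k = 2
Original area = 29.3 units^2
Rule: under a linear scaling by k, areas scale by k^2.
k^2 = 2^2 = 4
New area = 29.3 * 4
New area = 117.2
117.2 units^2


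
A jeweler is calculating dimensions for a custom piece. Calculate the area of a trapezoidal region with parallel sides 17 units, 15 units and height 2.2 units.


Shape: trapezoid
Parallel sides a = 17 units, b = 15 units; Height h = 2.2 units
Formula: A = (a + b) * h / 2
a + b = 17 + 15 = 32
A = 32 * 2.2 / 2
A = 70.4 / 2
A = 35.2
35.2 units^2


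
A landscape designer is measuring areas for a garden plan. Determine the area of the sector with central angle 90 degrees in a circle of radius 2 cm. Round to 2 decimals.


Shape: circular sector
Radius r = 2 cm, Angle = 90 degrees
Formula: A = (angle/360) * pi * r^2
r^2 = 4
Fraction of circle = 90/360
A = (90/360) * pi * 4
A = 1 * pi
A = 3.14
3.14 cm^2


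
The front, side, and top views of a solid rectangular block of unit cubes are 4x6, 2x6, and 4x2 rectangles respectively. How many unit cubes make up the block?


Orthographic views of a solid rectangular block:
Front view 4 x 6 -> length = 4, height = 6
Side view 2 x 6 -> width = 2, height = 6 (consistent)
Top view 4 x 2 -> confirms length = 4, width = 2
The block is 4 x 2 x 6.
Total unit cubes = 4 * 2 * 6 = 48
48 unit cubes


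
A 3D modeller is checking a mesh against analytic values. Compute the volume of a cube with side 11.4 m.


Shape: cube
Side s = 11.4 m
Formula: V = s^3
V = 11.4 * 11.4 * 11.4
V = 129.96 * 11.4
V = 1481.544
1481.544 m^3


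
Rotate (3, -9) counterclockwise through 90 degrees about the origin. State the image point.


Transformation: rotation about the origin
Original point: (3, -9)
Rule for 90 deg counterclockwise: (x, y) -> (-y, x)
Apply: (3, -9) -> (9, 3)
(9, 3)


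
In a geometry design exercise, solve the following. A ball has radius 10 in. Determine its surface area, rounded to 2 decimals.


Shape: sphere
Radius r = 10 in
Formula: SA = 4 * pi * r^2
r^2 = 100
SA = 4 * pi * 100
SA = 400 * pi
SA = 1256.64
1256.64 in^2


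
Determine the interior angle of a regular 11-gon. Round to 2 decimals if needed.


Shape: regular hendecagon (11 sides)
Formula: interior angle = (n - 2) * 180 / n
(n - 2) = 9
(n - 2) * 180 = 1620
angle = 1620 / 11
angle = 147.27
147.27 degrees


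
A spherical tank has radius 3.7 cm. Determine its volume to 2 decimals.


Shape: sphere
Radius r = 3.7 cm
Formula: V = (4/3) * pi * r^3
r^3 = 50.653
(4/3) * 50.653 = 67.537333
V = 67.537333 * pi
V = 212.17
212.17 cm^3


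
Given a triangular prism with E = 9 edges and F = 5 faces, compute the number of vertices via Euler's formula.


Polyhedron: triangular prism
Euler's formula for convex polyhedra: V - E + F = 2
Given: E = 9 edges and F = 5 faces
Solve for V:
V = 2 + E - F = 2 + 9 - 5 = 6
6 vertices


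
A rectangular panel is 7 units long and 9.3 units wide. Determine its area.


Shape: rectangle
Length l = 7 units, Width w = 9.3 units
Formula: A = l * w
A = 7 * 9.3
A = 65.1
65.1 units^2


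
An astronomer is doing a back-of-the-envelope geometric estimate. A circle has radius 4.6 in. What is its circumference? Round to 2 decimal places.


Shape: circle
Radius r = 4.6 in
Formula: C = 2 * pi * r
C = 2 * pi * 4.6
C = 9.2 * pi
C = 28.9
28.9 in


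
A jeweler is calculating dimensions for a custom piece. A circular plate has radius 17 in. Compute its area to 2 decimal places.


Shape: circle
Radius r = 17 in
Formula: A = pi * r^2
r^2 = 17^2 = 289
A = pi * 289
A = 907.92
907.92 in^2


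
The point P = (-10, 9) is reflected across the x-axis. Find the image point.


Transformation: reflection
Original point: (-10, 9)
Rule for reflection over the x-axis: (x, y) -> (x, -y)
Apply: (-10, 9) -> (-10, -9)
(-10, -9)


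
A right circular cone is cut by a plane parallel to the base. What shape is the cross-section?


Solid: right circular cone
Cutting plane: parallel to the base
Visualize the intersection of the plane with the solid's surface.
The boundary of the cut region is a circle.
circle


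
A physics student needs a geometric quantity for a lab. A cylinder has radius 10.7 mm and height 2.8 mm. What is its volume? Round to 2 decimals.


Shape: cylinder
Radius r = 10.7 mm, Height h = 2.8 mm
Formula: V = pi * r^2 * h
r^2 = 114.49
V = pi * 114.49 * 2.8
V = 320.572 * pi
V = 1007.11
1007.11 mm^3


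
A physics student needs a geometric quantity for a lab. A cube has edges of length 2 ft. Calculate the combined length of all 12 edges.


Shape: cube
Side s = 2 ft
A cube has 12 edges, all equal.
Formula: total edge length = 12 * s
Total = 12 * 2
Total = 24
24 ft


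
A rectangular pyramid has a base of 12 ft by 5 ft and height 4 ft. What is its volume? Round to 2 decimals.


Shape: rectangular pyramid
Base: 12 ft x 5 ft, Height h = 4 ft
Formula: V = (1/3) * base_area * h
base_area = 12 * 5 = 60
base_area * h = 60 * 4 = 240
V = 240 / 3
V = 80
80 ft^3


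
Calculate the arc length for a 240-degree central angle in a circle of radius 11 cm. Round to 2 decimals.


Shape: circular arc
Radius r = 11 cm, Angle = 240 degrees
Formula: L = (angle/360) * 2 * pi * r
2 * pi * r = 22 * pi
L = (240/360) * 22 * pi
L = 14.666667 * pi
L = 46.08
46.08 cm


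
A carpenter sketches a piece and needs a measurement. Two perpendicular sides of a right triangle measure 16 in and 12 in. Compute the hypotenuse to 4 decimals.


Shape: right triangle
Legs a = 16 in, b = 12 in
Formula: c = sqrt(a^2 + b^2)
a^2 = 256, b^2 = 144
a^2 + b^2 = 400
c = sqrt(400)
c = 20.0
20 in


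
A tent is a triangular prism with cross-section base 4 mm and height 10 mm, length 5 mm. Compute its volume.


Shape: triangular prism
Triangle base = 4 mm, triangle height = 10 mm, prism length L = 5 mm
Formula: V = (1/2 * b * h_tri) * L
Cross-section area = 0.5 * 4 * 10 = 20
V = 20 * 5
V = 100
100 mm^3


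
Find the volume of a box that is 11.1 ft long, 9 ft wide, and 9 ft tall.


Shape: rectangular prism
l = 11.1 ft, w = 9 ft, h = 9 ft
Formula: V = l * w * h
V = 11.1 * 9 * 9
V = 99.9 * 9
V = 899.1
899.1 ft^3


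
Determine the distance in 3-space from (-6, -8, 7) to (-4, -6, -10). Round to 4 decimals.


3D distance between two points
P1 = (-6, -8, 7), P2 = (-4, -6, -10)
Formula: d = sqrt((x2-x1)^2 + (y2-y1)^2 + (z2-z1)^2)
dx = -4 - -6 = 2
dy = -6 - -8 = 2
dz = -10 - 7 = -17
dx^2 + dy^2 + dz^2 = 4 + 4 + 289 = 297
d = sqrt(297)
d = 17.2337
17.2337 units


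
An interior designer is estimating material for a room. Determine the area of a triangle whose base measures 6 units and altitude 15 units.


Shape: triangle
Base b = 6 units, Height h = 15 units
Formula: A = (1/2) * b * h
A = 0.5 * 6 * 15
A = 0.5 * 90
A = 45
45 units^2


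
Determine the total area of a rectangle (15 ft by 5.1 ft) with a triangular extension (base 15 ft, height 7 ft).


Composite shape: rectangle + triangle
Rectangle area = 15 * 5.1 = 76.5
Triangle area = 0.5 * 15 * 7 = 52.5
Total = 76.5 + 52.5
Total = 129
129 ft^2


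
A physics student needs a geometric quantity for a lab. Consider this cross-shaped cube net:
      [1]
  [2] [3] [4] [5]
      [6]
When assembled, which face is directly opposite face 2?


Net: cross layout. Take square 3 as the base (bottom).
Fold the four squares in the horizontal row up around 3: 2 -> left, 4 -> right, 5 wraps to the top.
Fold 1 and 6 up from 3: 1 -> back, 6 -> front.
Opposite pairs are therefore: (1, 6), (2, 4), (3, 5).
Face 2 is opposite face 4.
face 4


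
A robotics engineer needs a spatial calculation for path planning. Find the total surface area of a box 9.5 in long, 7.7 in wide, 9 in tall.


Shape: rectangular prism
l = 9.5 in, w = 7.7 in, h = 9 in
Formula: SA = 2(lw + lh + wh)
lw = 73.15, lh = 85.5, wh = 69.3
lw + lh + wh = 227.95
SA = 2 * 227.95
SA = 455.9
455.9 in^2


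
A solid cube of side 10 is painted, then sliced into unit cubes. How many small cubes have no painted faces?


Large cube: 10 x 10 x 10, cut into unit cubes.
n = 10, so n - 2 = 8
Unpainted cubes form the interior (n - 2)^3 block.
(n - 2)^3 = 8^3 = 512
512 unit cubes


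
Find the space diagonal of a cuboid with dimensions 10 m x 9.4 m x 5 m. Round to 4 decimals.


Shape: rectangular box (space diagonal)
l = 10 m, w = 9.4 m, h = 5 m
Visualize: the diagonal of the base, then a right triangle with that diagonal and the height.
Formula: d = sqrt(l^2 + w^2 + h^2)
l^2 + w^2 + h^2 = 100 + 88.36 + 25 = 213.36
d = sqrt(213.36)
d = 14.6068
14.6068 m


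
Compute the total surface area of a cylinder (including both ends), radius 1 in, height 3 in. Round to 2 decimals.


Shape: closed cylinder
Radius r = 1 in, Height h = 3 in
Formula: SA = 2*pi*r^2 + 2*pi*r*h = 2*pi*r*(r + h)
r + h = 4
2 * r * (r + h) = 2 * 1 * 4 = 8
SA = 8 * pi
SA = 25.13
25.13 in^2


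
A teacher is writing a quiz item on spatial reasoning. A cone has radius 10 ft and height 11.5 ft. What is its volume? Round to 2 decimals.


Shape: cone
Radius r = 10 ft, Height h = 11.5 ft
Formula: V = (1/3) * pi * r^2 * h
r^2 = 100
pi * r^2 * h = pi * 100 * 11.5 = 1150 * pi
V = 1150 * pi / 3
V = 1204.28
1204.28 ft^3


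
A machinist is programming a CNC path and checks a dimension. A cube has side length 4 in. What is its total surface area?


Shape: cube
Side s = 4 in
A cube has 6 square faces.
Formula: SA = 6 * s^2
s^2 = 16
SA = 6 * 16
SA = 96
96 in^2


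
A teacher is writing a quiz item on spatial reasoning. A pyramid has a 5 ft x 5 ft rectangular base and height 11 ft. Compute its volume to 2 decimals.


Shape: rectangular pyramid
Base: 5 ft x 5 ft, Height h = 11 ft
Formula: V = (1/3) * base_area * h
base_area = 5 * 5 = 25
base_area * h = 25 * 11 = 275
V = 275 / 3
V = 91.67
91.67 ft^3


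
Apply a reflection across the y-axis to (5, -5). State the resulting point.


Transformation: reflection
Original point: (5, -5)
Rule for reflection over the y-axis: (x, y) -> (-x, y)
Apply: (5, -5) -> (-5, -5)
(-5, -5)


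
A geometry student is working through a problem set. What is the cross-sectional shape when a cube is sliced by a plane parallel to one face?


Solid: cube
Cutting plane: parallel to one face
Visualize the intersection of the plane with the solid's surface.
The boundary of the cut region is a square.
square


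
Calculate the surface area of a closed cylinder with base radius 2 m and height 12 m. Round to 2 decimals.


Shape: closed cylinder
Radius r = 2 m, Height h = 12 m
Formula: SA = 2*pi*r^2 + 2*pi*r*h = 2*pi*r*(r + h)
r + h = 14
2 * r * (r + h) = 2 * 2 * 14 = 56
SA = 56 * pi
SA = 175.93
175.93 m^2


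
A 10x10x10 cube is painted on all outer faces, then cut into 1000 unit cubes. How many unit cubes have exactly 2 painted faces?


Large cube: 10 x 10 x 10, cut into unit cubes.
n = 10, so n - 2 = 8
Cubes with 2 painted faces lie along the edges, excluding corners.
A cube has 12 edges; each contributes (n - 2) = 8 such cubes.
Count = 12 * 8 = 96
96 unit cubes


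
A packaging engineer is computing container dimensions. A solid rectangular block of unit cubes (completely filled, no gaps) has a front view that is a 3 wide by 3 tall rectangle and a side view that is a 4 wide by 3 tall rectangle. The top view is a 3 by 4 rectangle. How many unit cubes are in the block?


Orthographic views of a solid rectangular block:
Front view 3 x 3 -> length = 3, height = 3
Side view 4 x 3 -> width = 4, height = 3 (consistent)
Top view 3 x 4 -> confirms length = 3, width = 4
The block is 3 x 4 x 3.
Total unit cubes = 3 * 4 * 3 = 36
36 unit cubes


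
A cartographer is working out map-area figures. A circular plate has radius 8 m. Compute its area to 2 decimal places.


Shape: circle
Radius r = 8 m
Formula: A = pi * r^2
r^2 = 8^2 = 64
A = pi * 64
A = 201.06
201.06 m^2


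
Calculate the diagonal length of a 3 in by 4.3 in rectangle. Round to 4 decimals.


Shape: rectangle (diagonal via Pythagoras)
Sides: 3 in and 4.3 in
Formula: d = sqrt(l^2 + w^2)
l^2 = 9, w^2 = 18.49
l^2 + w^2 = 27.49
d = sqrt(27.49)
d = 5.2431
5.2431 in


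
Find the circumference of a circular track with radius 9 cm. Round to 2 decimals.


Shape: circle
Radius r = 9 cm
Formula: C = 2 * pi * r
C = 2 * pi * 9
C = 18 * pi
C = 56.55
56.55 cm


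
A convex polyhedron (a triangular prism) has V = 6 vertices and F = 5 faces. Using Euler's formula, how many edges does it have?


Polyhedron: triangular prism
Euler's formula for convex polyhedra: V - E + F = 2
Given: V = 6 vertices and F = 5 faces
Solve for E:
E = V + F - 2 = 6 + 5 - 2 = 9
9 edges


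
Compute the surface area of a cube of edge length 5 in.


Shape: cube
Side s = 5 in
A cube has 6 square faces.
Formula: SA = 6 * s^2
s^2 = 25
SA = 6 * 25
SA = 150
150 in^2


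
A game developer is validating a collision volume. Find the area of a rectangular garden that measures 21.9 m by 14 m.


Shape: rectangle
Length l = 21.9 m, Width w = 14 m
Formula: A = l * w
A = 21.9 * 14
A = 306.6
306.6 m^2


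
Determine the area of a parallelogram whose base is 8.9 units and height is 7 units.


Shape: parallelogram
Base b = 8.9 units, Height h = 7 units
Formula: A = b * h
A = 8.9 * 7
A = 62.3
62.3 units^2


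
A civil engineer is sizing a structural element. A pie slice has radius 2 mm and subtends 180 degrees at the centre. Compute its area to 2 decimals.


Shape: circular sector
Radius r = 2 mm, Angle = 180 degrees
Formula: A = (angle/360) * pi * r^2
r^2 = 4
Fraction of circle = 180/360
A = (180/360) * pi * 4
A = 2 * pi
A = 6.28
6.28 mm^2


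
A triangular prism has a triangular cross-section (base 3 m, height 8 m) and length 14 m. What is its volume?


Shape: triangular prism
Triangle base = 3 m, triangle height = 8 m, prism length L = 14 m
Formula: V = (1/2 * b * h_tri) * L
Cross-section area = 0.5 * 3 * 8 = 12
V = 12 * 14
V = 168
168 m^3


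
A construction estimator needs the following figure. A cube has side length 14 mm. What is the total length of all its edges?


Shape: cube
Side s = 14 mm
A cube has 12 edges, all equal.
Formula: total edge length = 12 * s
Total = 12 * 14
Total = 168
168 mm


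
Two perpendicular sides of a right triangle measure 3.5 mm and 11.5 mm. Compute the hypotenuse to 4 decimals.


Shape: right triangle
Legs a = 3.5 mm, b = 11.5 mm
Formula: c = sqrt(a^2 + b^2)
a^2 = 12.25, b^2 = 132.25
a^2 + b^2 = 144.5
c = sqrt(144.5)
c = 12.0208
12.0208 mm


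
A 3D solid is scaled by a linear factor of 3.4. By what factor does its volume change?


Linear scale factor k = 3.4
Rule: under a linear scaling by k, volumes scale by k^3.
k^3 = 3.4 * 3.4 * 3.4
k^3 = 11.56 * 3.4
k^3 = 39.304
Volume scales by a factor of 39.304.
39.304 (dimensionless)


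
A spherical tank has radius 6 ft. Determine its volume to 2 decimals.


Shape: sphere
Radius r = 6 ft
Formula: V = (4/3) * pi * r^3
r^3 = 216
(4/3) * 216 = 288
V = 288 * pi
V = 904.78
904.78 ft^3


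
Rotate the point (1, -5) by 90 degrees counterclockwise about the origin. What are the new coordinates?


Transformation: rotation about the origin
Original point: (1, -5)
Rule for 90 deg counterclockwise: (x, y) -> (-y, x)
Apply: (1, -5) -> (5, 1)
(5, 1)


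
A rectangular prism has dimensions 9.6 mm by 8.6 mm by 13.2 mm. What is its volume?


Shape: rectangular prism
l = 9.6 mm, w = 8.6 mm, h = 13.2 mm
Formula: V = l * w * h
V = 9.6 * 8.6 * 13.2
V = 82.56 * 13.2
V = 1089.792
1089.792 mm^3


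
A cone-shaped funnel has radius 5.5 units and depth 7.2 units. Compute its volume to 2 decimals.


Shape: cone
Radius r = 5.5 units, Height h = 7.2 units
Formula: V = (1/3) * pi * r^2 * h
r^2 = 30.25
pi * r^2 * h = pi * 30.25 * 7.2 = 217.8 * pi
V = 217.8 * pi / 3
V = 228.08
228.08 units^3


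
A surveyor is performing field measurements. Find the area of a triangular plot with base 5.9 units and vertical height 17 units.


Shape: triangle
Base b = 5.9 units, Height h = 17 units
Formula: A = (1/2) * b * h
A = 0.5 * 5.9 * 17
A = 0.5 * 100.3
A = 50.15
50.15 units^2


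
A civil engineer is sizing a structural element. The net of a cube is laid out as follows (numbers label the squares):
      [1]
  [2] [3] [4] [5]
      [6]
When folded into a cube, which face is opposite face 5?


Net: cross layout. Take square 3 as the base (bottom).
Fold the four squares in the horizontal row up around 3: 2 -> left, 4 -> right, 5 wraps to the top.
Fold 1 and 6 up from 3: 1 -> back, 6 -> front.
Opposite pairs are therefore: (1, 6), (2, 4), (3, 5).
Face 5 is opposite face 3.
face 3


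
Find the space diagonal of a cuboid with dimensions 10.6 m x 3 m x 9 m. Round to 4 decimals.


Shape: rectangular box (space diagonal)
l = 10.6 m, w = 3 m, h = 9 m
Visualize: the diagonal of the base, then a right triangle with that diagonal and the height.
Formula: d = sqrt(l^2 + w^2 + h^2)
l^2 + w^2 + h^2 = 112.36 + 9 + 81 = 202.36
d = sqrt(202.36)
d = 14.2253
14.2253 m


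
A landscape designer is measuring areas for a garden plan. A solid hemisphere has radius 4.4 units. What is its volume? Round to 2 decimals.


Shape: hemisphere (half of a sphere)
Radius r = 4.4 units
Formula: V = (1/2) * (4/3) * pi * r^3 = (2/3) * pi * r^3
r^3 = 85.184
(2/3) * 85.184 = 56.789333
V = 56.789333 * pi
V = 178.41
178.41 units^3


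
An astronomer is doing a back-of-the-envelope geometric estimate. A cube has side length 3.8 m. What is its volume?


Shape: cube
Side s = 3.8 m
Formula: V = s^3
V = 3.8 * 3.8 * 3.8
V = 14.44 * 3.8
V = 54.872
54.872 m^3


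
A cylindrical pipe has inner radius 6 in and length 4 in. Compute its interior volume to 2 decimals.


Shape: cylinder
Radius r = 6 in, Height h = 4 in
Formula: V = pi * r^2 * h
r^2 = 36
V = pi * 36 * 4
V = 144 * pi
V = 452.39
452.39 in^3


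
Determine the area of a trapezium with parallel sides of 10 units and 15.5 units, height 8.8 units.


Shape: trapezoid
Parallel sides a = 10 units, b = 15.5 units; Height h = 8.8 units
Formula: A = (a + b) * h / 2
a + b = 10 + 15.5 = 25.5
A = 25.5 * 8.8 / 2
A = 224.4 / 2
A = 112.2
112.2 units^2


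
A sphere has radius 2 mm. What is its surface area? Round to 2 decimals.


Shape: sphere
Radius r = 2 mm
Formula: SA = 4 * pi * r^2
r^2 = 4
SA = 4 * pi * 4
SA = 16 * pi
SA = 50.27
50.27 mm^2


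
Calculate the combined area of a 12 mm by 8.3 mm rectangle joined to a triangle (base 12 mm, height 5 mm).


Composite shape: rectangle + triangle
Rectangle area = 12 * 8.3 = 99.6
Triangle area = 0.5 * 12 * 5 = 30
Total = 99.6 + 30
Total = 129.6
129.6 mm^2


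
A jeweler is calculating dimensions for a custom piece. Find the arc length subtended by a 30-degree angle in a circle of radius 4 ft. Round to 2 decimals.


Shape: circular arc
Radius r = 4 ft, Angle = 30 degrees
Formula: L = (angle/360) * 2 * pi * r
2 * pi * r = 8 * pi
L = (30/360) * 8 * pi
L = 0.666667 * pi
L = 2.09
2.09 ft


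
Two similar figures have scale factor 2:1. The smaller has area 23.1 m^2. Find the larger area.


Linear scale factor k = 2
Original area = 23.1 m^2
Rule: under a linear scaling by k, areas scale by k^2.
k^2 = 2^2 = 4
New area = 23.1 * 4
New area = 92.4
92.4 m^2


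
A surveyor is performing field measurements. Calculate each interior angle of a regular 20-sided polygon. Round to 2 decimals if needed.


Shape: regular icosagon (20 sides)
Formula: interior angle = (n - 2) * 180 / n
(n - 2) = 18
(n - 2) * 180 = 3240
angle = 3240 / 20
angle = 162
162 degrees


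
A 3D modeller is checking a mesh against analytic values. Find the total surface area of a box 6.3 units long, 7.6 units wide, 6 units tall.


Shape: rectangular prism
l = 6.3 units, w = 7.6 units, h = 6 units
Formula: SA = 2(lw + lh + wh)
lw = 47.88, lh = 37.8, wh = 45.6
lw + lh + wh = 131.28
SA = 2 * 131.28
SA = 262.56
262.56 units^2


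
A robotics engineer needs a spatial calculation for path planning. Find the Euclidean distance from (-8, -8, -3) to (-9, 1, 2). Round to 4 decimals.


3D distance between two points
P1 = (-8, -8, -3), P2 = (-9, 1, 2)
Formula: d = sqrt((x2-x1)^2 + (y2-y1)^2 + (z2-z1)^2)
dx = -9 - -8 = -1
dy = 1 - -8 = 9
dz = 2 - -3 = 5
dx^2 + dy^2 + dz^2 = 1 + 81 + 25 = 107
d = sqrt(107)
d = 10.3441
10.3441 units


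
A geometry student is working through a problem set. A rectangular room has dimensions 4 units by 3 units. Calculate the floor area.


Shape: rectangle
Length l = 4 units, Width w = 3 units
Formula: A = l * w
A = 4 * 3
A = 12
12 units^2


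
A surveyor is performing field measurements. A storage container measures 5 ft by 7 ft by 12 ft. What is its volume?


Shape: rectangular prism
l = 5 ft, w = 7 ft, h = 12 ft
Formula: V = l * w * h
V = 5 * 7 * 12
V = 35 * 12
V = 420
420 ft^3


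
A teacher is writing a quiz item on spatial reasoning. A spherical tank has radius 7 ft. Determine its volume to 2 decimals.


Shape: sphere
Radius r = 7 ft
Formula: V = (4/3) * pi * r^3
r^3 = 343
(4/3) * 343 = 457.333333
V = 457.333333 * pi
V = 1436.76
1436.76 ft^3


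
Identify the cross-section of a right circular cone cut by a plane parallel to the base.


Solid: right circular cone
Cutting plane: parallel to the base
Visualize the intersection of the plane with the solid's surface.
The boundary of the cut region is a circle.
circle


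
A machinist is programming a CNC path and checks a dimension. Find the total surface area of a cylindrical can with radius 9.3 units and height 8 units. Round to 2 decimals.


Shape: closed cylinder
Radius r = 9.3 units, Height h = 8 units
Formula: SA = 2*pi*r^2 + 2*pi*r*h = 2*pi*r*(r + h)
r + h = 17.3
2 * r * (r + h) = 2 * 9.3 * 17.3 = 321.78
SA = 321.78 * pi
SA = 1010.9
1010.9 units^2


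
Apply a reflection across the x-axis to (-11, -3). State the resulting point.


Transformation: reflection
Original point: (-11, -3)
Rule for reflection over the x-axis: (x, y) -> (x, -y)
Apply: (-11, -3) -> (-11, 3)
(-11, 3)


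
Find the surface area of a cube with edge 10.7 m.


Shape: cube
Side s = 10.7 m
A cube has 6 square faces.
Formula: SA = 6 * s^2
s^2 = 114.49
SA = 6 * 114.49
SA = 686.94
686.94 m^2


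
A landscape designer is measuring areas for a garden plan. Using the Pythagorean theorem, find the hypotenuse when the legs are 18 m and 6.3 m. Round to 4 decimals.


Shape: right triangle
Legs a = 18 m, b = 6.3 m
Formula: c = sqrt(a^2 + b^2)
a^2 = 324, b^2 = 39.69
a^2 + b^2 = 363.69
c = sqrt(363.69)
c = 19.0707
19.0707 m


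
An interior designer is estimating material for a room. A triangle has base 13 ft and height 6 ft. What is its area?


Shape: triangle
Base b = 13 ft, Height h = 6 ft
Formula: A = (1/2) * b * h
A = 0.5 * 13 * 6
A = 0.5 * 78
A = 39
39 ft^2


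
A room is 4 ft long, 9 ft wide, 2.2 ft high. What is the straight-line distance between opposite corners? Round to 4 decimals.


Shape: rectangular box (space diagonal)
l = 4 ft, w = 9 ft, h = 2.2 ft
Visualize: the diagonal of the base, then a right triangle with that diagonal and the height.
Formula: d = sqrt(l^2 + w^2 + h^2)
l^2 + w^2 + h^2 = 16 + 81 + 4.84 = 101.84
d = sqrt(101.84)
d = 10.0916
10.0916 ft


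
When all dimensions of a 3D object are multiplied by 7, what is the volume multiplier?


Linear scale factor k = 7
Rule: under a linear scaling by k, volumes scale by k^3.
k^3 = 7 * 7 * 7
k^3 = 49 * 7
k^3 = 343
Volume scales by a factor of 343.
343 (dimensionless)


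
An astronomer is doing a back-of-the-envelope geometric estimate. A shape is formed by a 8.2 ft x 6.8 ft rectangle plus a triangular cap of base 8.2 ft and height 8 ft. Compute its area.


Composite shape: rectangle + triangle
Rectangle area = 8.2 * 6.8 = 55.76
Triangle area = 0.5 * 8.2 * 8 = 32.8
Total = 55.76 + 32.8
Total = 88.56
88.56 ft^2


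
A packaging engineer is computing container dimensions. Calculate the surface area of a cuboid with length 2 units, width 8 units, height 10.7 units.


Shape: rectangular prism
l = 2 units, w = 8 units, h = 10.7 units
Formula: SA = 2(lw + lh + wh)
lw = 16, lh = 21.4, wh = 85.6
lw + lh + wh = 123
SA = 2 * 123
SA = 246
246 units^2


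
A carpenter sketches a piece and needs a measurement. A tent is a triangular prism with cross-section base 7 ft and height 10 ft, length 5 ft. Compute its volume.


Shape: triangular prism
Triangle base = 7 ft, triangle height = 10 ft, prism length L = 5 ft
Formula: V = (1/2 * b * h_tri) * L
Cross-section area = 0.5 * 7 * 10 = 35
V = 35 * 5
V = 175
175 ft^3


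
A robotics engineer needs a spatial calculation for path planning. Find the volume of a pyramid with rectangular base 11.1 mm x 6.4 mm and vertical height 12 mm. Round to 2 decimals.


Shape: rectangular pyramid
Base: 11.1 mm x 6.4 mm, Height h = 12 mm
Formula: V = (1/3) * base_area * h
base_area = 11.1 * 6.4 = 71.04
base_area * h = 71.04 * 12 = 852.48
V = 852.48 / 3
V = 284.16
284.16 mm^3


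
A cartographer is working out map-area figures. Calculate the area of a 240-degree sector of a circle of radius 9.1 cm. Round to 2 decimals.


Shape: circular sector
Radius r = 9.1 cm, Angle = 240 degrees
Formula: A = (angle/360) * pi * r^2
r^2 = 82.81
Fraction of circle = 240/360
A = (240/360) * pi * 82.81
A = 55.206667 * pi
A = 173.44
173.44 cm^2


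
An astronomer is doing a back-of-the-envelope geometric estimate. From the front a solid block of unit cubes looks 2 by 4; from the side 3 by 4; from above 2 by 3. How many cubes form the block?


Orthographic views of a solid rectangular block:
Front view 2 x 4 -> length = 2, height = 4
Side view 3 x 4 -> width = 3, height = 4 (consistent)
Top view 2 x 3 -> confirms length = 2, width = 3
The block is 2 x 3 x 4.
Total unit cubes = 2 * 3 * 4 = 24
24 unit cubes


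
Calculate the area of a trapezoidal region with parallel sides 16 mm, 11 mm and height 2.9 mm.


Shape: trapezoid
Parallel sides a = 16 mm, b = 11 mm; Height h = 2.9 mm
Formula: A = (a + b) * h / 2
a + b = 16 + 11 = 27
A = 27 * 2.9 / 2
A = 78.3 / 2
A = 39.15
39.15 mm^2


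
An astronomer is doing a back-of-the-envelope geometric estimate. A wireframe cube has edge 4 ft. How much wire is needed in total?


Shape: cube
Side s = 4 ft
A cube has 12 edges, all equal.
Formula: total edge length = 12 * s
Total = 12 * 4
Total = 48
48 ft
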